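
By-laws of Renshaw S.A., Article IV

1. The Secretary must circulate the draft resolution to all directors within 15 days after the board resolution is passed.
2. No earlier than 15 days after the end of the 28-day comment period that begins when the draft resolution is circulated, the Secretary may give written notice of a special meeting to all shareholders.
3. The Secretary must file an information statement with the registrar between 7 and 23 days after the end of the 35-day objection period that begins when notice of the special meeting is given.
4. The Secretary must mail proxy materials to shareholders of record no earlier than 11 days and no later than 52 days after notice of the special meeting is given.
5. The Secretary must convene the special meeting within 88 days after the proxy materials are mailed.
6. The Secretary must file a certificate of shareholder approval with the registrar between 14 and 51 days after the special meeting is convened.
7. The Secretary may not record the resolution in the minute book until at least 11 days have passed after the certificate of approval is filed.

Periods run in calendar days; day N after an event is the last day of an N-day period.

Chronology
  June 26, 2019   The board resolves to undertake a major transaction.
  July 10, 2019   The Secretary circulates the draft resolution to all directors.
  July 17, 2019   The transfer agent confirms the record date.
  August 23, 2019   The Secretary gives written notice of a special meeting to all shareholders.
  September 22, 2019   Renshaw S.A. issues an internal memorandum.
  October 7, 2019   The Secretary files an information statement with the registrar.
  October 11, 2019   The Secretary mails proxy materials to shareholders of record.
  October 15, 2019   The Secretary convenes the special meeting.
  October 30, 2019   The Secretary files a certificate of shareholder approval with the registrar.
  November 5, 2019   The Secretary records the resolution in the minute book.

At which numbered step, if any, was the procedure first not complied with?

Step 1: 15 days after June 26, 2019 (when the board resolution is passed) is July 11, 2019; completed July 10, 2019, before the deadline.
Step 2: the earliest permitted date is 15 days after August 7, 2019 (end of the 28-day comment period, which began when the draft resolution is circulated on July 10, 2019), i.e. August 22, 2019; August 23, 2019 is on or after that date.
Step 3: the window is 7–23 days after September 27, 2019 (end of the 35-day objection period, which began when notice of the special meeting is given on August 23, 2019), so October 4, 2019 through October 20, 2019; done October 7, 2019, which is between those dates.
Step 4: the window is 11–52 days after August 23, 2019 (when notice of the special meeting is given), so September 3, 2019 through October 14, 2019; done October 11, 2019, which is between those dates.
Step 5: 88 days after October 11, 2019 (when the proxy materials are mailed) is January 7, 2020; October 15, 2019 is within that limit.
Step 6: the window is 14–51 days after October 15, 2019 (when the special meeting is convened), so October 29, 2019 through December 5, 2019; done October 30, 2019, which is between those dates.
Step 7: the earliest permitted date is 11 days after October 30, 2019 (when the certificate of approval is filed), i.e. November 10, 2019; done November 5, 2019 — 5 days too early.

Step 7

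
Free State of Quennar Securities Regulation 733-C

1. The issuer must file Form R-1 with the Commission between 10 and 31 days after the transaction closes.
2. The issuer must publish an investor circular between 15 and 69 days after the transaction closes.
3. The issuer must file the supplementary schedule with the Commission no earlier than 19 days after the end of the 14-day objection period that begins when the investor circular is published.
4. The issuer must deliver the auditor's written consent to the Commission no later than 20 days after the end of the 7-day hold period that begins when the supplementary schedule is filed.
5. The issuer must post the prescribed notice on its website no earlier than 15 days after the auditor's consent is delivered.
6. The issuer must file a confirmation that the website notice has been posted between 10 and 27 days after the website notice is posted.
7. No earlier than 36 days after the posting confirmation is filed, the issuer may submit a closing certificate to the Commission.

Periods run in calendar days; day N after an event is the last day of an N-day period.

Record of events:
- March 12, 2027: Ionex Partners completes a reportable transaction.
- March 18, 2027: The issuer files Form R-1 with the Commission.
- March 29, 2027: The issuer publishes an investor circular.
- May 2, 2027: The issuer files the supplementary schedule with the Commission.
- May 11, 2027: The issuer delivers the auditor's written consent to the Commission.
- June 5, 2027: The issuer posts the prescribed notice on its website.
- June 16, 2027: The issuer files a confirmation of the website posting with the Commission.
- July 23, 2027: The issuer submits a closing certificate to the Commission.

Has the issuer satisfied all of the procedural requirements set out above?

No

Step 1 — 10 and 31 days from March 12, 2027 (when the transaction closes) are March 22, 2027 and April 12, 2027 respectively; March 18, 2027 is 4 days too early.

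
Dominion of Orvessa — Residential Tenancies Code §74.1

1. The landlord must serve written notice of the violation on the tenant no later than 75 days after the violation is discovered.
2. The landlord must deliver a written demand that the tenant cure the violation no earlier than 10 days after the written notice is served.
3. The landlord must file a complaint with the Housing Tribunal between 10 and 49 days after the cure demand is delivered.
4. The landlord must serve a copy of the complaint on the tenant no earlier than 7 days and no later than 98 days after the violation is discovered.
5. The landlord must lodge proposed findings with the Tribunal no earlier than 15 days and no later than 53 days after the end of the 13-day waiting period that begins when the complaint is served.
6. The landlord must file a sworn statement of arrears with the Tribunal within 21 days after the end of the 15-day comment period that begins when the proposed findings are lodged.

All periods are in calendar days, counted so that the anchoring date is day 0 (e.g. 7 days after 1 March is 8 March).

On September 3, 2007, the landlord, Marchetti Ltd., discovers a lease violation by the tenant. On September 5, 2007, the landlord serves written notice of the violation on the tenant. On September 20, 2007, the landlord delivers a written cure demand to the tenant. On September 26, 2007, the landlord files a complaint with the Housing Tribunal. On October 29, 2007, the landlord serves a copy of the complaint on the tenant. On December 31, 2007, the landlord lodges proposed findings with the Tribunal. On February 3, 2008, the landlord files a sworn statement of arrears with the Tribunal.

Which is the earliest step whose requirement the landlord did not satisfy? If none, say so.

(1) due by September 3, 2007 + 75 days = November 17, 2007; done September 5, 2007 — timely.
(2) permitted from September 5, 2007 + 10 days = September 15, 2007 onward; done September 20, 2007 — permitted.
(3) the permitted window runs from September 20, 2007 + 10 = September 30, 2007 to September 20, 2007 + 49 = November 8, 2007; September 26, 2007 is 4 days too early.
The procedure was therefore not followed at step 3.

Step 3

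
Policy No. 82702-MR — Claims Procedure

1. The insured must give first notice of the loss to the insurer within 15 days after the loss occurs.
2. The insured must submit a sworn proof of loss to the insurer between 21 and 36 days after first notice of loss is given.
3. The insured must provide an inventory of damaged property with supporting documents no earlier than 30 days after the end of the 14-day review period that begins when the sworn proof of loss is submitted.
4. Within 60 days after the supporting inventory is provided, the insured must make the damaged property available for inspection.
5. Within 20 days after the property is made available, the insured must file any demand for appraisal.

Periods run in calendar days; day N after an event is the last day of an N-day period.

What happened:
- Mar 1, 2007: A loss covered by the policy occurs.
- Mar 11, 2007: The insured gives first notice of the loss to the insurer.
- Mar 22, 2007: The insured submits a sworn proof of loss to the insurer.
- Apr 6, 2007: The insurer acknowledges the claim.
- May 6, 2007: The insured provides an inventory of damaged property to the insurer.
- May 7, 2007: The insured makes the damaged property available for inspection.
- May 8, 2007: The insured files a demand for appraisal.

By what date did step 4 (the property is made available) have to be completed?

Jul 5, 2007

Step 4 runs from May 6, 2007, when the supporting inventory is provided. 60 days after May 6, 2007 is Jul 5, 2007.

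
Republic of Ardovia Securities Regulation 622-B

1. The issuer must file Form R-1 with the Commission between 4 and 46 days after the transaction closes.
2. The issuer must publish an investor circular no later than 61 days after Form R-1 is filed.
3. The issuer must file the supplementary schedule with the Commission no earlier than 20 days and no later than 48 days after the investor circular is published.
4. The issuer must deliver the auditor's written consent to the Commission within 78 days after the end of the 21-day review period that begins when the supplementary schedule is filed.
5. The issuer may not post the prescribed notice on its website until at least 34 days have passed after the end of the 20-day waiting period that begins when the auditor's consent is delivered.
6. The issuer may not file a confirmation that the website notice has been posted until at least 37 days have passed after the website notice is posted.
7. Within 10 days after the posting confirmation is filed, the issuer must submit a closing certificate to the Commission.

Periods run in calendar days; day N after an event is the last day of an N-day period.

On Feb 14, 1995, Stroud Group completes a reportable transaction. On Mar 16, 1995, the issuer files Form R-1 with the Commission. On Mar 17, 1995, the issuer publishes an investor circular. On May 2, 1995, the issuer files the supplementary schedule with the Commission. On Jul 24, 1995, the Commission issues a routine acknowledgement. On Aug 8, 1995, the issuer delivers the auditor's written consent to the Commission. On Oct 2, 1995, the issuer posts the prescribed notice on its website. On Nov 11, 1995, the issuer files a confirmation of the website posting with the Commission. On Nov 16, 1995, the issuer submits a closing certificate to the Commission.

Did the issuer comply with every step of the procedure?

Yes

Step 1: the window is 4–46 days after Feb 14, 1995 (when the transaction closes), so Feb 18, 1995 through Apr 1, 1995; Mar 16, 1995 falls inside that range.
Step 2: 61 days after Mar 16, 1995 (when Form R-1 is filed) is May 16, 1995; Mar 17, 1995 is within that limit.
Step 3: the window is 20–48 days after Mar 17, 1995 (when the investor circular is published), so Apr 6, 1995 through May 4, 1995; done May 2, 1995, which is between those dates.
Step 4: 78 days after May 23, 1995 (end of the 21-day review period, which began when the supplementary schedule is filed on May 2, 1995) is Aug 9, 1995; done Aug 8, 1995 — timely.
Step 5: the earliest permitted date is 34 days after Aug 28, 1995 (end of the 20-day waiting period, which began when the auditor's consent is delivered on Aug 8, 1995), i.e. Oct 1, 1995; done Oct 2, 1995 — permitted.
Step 6: the earliest permitted date is 37 days after Oct 2, 1995 (when the website notice is posted), i.e. Nov 8, 1995; done Nov 11, 1995, after the minimum wait.
Step 7: 10 days after Nov 11, 1995 (when the posting confirmation is filed) is Nov 21, 1995; Nov 16, 1995 is within that limit.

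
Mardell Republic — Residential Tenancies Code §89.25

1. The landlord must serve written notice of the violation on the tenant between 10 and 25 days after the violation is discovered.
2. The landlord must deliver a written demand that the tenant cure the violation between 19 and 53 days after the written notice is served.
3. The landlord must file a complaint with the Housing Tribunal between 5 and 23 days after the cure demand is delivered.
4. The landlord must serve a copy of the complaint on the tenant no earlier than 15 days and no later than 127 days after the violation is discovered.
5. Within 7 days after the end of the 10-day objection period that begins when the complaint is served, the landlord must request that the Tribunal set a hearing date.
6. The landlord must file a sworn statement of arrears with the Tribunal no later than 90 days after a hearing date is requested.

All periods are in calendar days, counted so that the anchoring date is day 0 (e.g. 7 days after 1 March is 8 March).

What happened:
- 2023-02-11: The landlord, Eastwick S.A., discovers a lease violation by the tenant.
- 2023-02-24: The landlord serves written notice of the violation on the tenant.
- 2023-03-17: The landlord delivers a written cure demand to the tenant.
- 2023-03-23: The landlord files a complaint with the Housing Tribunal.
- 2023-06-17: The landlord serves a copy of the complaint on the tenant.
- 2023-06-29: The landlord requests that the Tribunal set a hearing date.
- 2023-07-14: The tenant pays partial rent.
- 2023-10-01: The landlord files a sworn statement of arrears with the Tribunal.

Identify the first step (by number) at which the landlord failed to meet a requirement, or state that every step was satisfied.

(1) the permitted window runs from 2023-02-11 + 10 = 2023-02-21 to 2023-02-11 + 25 = 2023-03-08; 2023-02-24 falls inside that range.
(2) the permitted window runs from 2023-02-24 + 19 = 2023-03-15 to 2023-02-24 + 53 = 2023-04-18; 2023-03-17 falls inside that range.
(3) the permitted window runs from 2023-03-17 + 5 = 2023-03-22 to 2023-03-17 + 23 = 2023-04-09; done 2023-03-23 — within the window.
(4) the permitted window runs from 2023-02-11 + 15 = 2023-02-26 to 2023-02-11 + 127 = 2023-06-18; done 2023-06-17 — within the window.
(5) due by 2023-06-27 + 7 days = 2023-07-04; done 2023-06-29 — timely.
(6) due by 2023-06-29 + 90 days = 2023-09-27; 2023-10-01 misses that deadline by 4 days.

Step 6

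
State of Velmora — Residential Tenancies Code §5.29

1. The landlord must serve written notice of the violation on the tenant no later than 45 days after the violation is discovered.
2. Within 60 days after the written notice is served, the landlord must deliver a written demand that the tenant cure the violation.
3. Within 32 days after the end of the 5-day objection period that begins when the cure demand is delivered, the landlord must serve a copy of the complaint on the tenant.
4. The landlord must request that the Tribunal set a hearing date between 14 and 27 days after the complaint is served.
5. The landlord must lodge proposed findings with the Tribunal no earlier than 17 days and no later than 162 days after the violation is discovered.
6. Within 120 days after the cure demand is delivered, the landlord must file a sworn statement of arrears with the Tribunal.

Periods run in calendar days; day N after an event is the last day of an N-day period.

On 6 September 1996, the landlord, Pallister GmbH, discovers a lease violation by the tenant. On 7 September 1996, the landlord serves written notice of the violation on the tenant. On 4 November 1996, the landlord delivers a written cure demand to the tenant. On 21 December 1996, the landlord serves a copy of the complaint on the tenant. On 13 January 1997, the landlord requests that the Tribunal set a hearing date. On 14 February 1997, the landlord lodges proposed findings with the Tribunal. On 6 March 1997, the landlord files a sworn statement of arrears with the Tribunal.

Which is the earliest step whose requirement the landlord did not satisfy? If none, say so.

Step 3

(1) due by 6 September 1996 + 45 days = 21 October 1996; 7 September 1996 is within that limit.
(2) due by 7 September 1996 + 60 days = 6 November 1996; done 4 November 1996 — timely.
(3) due by 9 November 1996 + 32 days = 11 December 1996; done 21 December 1996 — 10 days late.
Later steps need not be reached.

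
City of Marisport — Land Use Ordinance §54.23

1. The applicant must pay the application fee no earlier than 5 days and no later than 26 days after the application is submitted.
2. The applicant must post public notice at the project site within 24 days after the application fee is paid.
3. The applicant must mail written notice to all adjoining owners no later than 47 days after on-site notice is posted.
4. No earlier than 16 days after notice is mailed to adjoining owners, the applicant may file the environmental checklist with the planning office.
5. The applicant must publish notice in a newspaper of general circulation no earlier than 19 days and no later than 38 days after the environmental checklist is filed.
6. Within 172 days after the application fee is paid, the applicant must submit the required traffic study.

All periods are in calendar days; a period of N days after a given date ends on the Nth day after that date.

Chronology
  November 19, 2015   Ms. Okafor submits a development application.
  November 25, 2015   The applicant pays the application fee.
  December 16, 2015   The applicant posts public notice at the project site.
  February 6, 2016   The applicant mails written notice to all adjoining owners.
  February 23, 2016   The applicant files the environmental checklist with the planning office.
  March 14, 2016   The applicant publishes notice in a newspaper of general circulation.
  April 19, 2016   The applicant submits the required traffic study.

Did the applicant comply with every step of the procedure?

No

(1) the permitted window runs from November 19, 2015 + 5 = November 24, 2015 to November 19, 2015 + 26 = December 15, 2015; done November 25, 2015 — within the window.
(2) due by November 25, 2015 + 24 days = December 19, 2015; completed December 16, 2015, before the deadline.
(3) due by December 16, 2015 + 47 days = February 1, 2016; not done until February 6, 2016, 5 days after the deadline.
Later steps need not be reached.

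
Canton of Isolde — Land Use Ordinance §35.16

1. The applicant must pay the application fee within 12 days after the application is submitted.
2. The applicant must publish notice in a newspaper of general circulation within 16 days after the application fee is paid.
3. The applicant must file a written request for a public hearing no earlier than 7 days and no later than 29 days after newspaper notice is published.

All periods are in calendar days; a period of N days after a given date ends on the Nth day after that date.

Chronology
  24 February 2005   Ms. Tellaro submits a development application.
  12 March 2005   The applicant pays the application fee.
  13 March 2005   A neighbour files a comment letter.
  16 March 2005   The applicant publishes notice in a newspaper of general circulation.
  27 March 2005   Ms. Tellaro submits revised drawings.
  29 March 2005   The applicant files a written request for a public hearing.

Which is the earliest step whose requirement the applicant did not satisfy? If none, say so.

Step 1

Step 1 — counting 12 days from 24 February 2005 (when the application is submitted) gives a deadline of 8 March 2005; 12 March 2005 misses that deadline by 4 days.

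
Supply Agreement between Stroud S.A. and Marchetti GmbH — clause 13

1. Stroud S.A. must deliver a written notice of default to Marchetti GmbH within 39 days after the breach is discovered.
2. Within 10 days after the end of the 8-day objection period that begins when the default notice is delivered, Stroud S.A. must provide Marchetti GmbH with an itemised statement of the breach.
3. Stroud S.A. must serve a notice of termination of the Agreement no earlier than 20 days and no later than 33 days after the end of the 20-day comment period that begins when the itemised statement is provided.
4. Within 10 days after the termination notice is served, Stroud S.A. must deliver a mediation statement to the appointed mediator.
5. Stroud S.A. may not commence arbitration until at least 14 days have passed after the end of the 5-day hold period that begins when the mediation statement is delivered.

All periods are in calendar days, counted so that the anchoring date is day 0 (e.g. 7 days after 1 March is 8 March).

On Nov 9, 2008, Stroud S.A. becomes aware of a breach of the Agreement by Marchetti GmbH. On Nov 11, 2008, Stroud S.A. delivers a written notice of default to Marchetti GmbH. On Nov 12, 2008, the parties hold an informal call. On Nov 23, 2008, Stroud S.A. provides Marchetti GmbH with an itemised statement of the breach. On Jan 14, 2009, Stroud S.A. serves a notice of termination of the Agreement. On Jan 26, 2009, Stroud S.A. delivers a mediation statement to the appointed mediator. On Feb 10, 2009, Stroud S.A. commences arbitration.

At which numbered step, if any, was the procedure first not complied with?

Step 1 — counting 39 days from Nov 9, 2008 (when the breach is discovered) gives a deadline of Dec 18, 2008; done Nov 11, 2008 — timely.
Step 2 — counting 10 days from Nov 19, 2008 (end of the 8-day objection period, which began when the default notice is delivered on Nov 11, 2008) gives a deadline of Nov 29, 2008; done Nov 23, 2008 — timely.
Step 3 — 20 and 33 days from Dec 13, 2008 (end of the 20-day comment period, which began when the itemised statement is provided on Nov 23, 2008) are Jan 2, 2009 and Jan 15, 2009 respectively; Jan 14, 2009 falls inside that range.
Step 4 — counting 10 days from Jan 14, 2009 (when the termination notice is served) gives a deadline of Jan 24, 2009; done Jan 26, 2009 — 2 days late.
That is the first point of non-compliance.

Step 4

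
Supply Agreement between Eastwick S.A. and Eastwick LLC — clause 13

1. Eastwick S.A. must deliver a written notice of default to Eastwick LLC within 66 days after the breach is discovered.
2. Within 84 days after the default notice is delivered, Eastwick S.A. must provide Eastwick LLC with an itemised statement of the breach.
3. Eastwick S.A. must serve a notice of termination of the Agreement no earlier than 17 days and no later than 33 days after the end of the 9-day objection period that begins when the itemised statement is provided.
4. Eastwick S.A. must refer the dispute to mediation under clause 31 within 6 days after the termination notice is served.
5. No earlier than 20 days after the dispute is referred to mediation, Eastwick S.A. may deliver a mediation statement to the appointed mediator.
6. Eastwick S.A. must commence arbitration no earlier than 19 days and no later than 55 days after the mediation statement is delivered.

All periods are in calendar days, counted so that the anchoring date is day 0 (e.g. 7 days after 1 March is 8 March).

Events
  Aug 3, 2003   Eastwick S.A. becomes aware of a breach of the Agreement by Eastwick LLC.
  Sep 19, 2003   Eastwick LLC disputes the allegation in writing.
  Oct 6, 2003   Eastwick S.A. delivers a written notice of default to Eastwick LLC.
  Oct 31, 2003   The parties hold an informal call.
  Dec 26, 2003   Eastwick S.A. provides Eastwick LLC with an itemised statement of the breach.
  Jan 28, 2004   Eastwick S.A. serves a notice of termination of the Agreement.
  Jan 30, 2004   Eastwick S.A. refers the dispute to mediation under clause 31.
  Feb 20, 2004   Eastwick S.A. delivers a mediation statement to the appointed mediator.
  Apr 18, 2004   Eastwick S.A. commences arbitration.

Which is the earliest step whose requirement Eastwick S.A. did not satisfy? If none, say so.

Step 1: 66 days after Aug 3, 2003 (when the breach is discovered) is Oct 8, 2003; completed Oct 6, 2003, before the deadline.
Step 2: 84 days after Oct 6, 2003 (when the default notice is delivered) is Dec 29, 2003; done Dec 26, 2003 — timely.
Step 3: the window is 17–33 days after Jan 4, 2004 (end of the 9-day objection period, which began when the itemised statement is provided on Dec 26, 2003), so Jan 21, 2004 through Feb 6, 2004; Jan 28, 2004 falls inside that range.
Step 4: 6 days after Jan 28, 2004 (when the termination notice is served) is Feb 3, 2004; Jan 30, 2004 is within that limit.
Step 5: the earliest permitted date is 20 days after Jan 30, 2004 (when the dispute is referred to mediation), i.e. Feb 19, 2004; done Feb 20, 2004 — permitted.
Step 6: the window is 19–55 days after Feb 20, 2004 (when the mediation statement is delivered), so Mar 10, 2004 through Apr 15, 2004; done Apr 18, 2004 — 3 days after the window closed.

Step 6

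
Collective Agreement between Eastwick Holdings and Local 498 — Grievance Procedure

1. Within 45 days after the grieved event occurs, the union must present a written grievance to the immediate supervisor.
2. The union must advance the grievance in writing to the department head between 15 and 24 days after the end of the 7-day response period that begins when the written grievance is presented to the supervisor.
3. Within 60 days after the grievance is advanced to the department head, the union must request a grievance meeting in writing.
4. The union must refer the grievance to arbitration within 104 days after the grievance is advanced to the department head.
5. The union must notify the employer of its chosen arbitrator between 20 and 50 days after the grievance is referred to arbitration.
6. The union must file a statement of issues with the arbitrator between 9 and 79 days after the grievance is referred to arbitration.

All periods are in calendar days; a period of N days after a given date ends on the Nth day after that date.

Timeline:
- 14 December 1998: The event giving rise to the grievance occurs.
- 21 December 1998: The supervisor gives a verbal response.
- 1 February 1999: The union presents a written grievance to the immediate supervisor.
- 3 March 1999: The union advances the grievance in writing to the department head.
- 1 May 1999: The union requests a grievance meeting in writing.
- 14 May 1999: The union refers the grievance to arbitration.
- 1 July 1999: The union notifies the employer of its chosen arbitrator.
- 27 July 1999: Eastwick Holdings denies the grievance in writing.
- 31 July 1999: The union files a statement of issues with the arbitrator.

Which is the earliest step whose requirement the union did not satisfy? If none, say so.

Step 1

Step 1 — counting 45 days from 14 December 1998 (when the grieved event occurs) gives a deadline of 28 January 1999; done 1 February 1999 — 4 days late.
The analysis stops there.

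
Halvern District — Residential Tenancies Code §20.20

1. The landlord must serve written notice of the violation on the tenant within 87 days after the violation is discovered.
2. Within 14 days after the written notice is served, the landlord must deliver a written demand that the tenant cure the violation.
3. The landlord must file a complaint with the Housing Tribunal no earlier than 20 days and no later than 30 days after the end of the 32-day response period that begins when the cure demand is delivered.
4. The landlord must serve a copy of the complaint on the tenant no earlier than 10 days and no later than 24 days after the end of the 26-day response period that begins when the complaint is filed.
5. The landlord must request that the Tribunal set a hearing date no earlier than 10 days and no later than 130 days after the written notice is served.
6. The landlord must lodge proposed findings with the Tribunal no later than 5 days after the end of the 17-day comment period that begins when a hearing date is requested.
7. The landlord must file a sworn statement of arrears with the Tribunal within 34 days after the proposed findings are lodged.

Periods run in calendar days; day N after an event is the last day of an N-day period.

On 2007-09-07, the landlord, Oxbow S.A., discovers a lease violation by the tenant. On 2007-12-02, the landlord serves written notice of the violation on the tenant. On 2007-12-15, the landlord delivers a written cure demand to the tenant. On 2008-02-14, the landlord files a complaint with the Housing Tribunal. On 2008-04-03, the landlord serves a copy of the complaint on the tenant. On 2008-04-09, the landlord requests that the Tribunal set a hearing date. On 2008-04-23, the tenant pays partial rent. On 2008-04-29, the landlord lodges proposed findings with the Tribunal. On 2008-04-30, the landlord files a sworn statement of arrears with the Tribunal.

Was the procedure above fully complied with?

Step 1 — counting 87 days from 2007-09-07 (when the violation is discovered) gives a deadline of 2007-12-03; completed 2007-12-02, before the deadline.
Step 2 — counting 14 days from 2007-12-02 (when the written notice is served) gives a deadline of 2007-12-16; 2007-12-15 is within that limit.
Step 3 — 20 and 30 days from 2008-01-16 (end of the 32-day response period, which began when the cure demand is delivered on 2007-12-15) are 2008-02-05 and 2008-02-15 respectively; done 2008-02-14, which is between those dates.
Step 4 — 10 and 24 days from 2008-03-11 (end of the 26-day response period, which began when the complaint is filed on 2008-02-14) are 2008-03-21 and 2008-04-04 respectively; done 2008-04-03, which is between those dates.
Step 5 — 10 and 130 days from 2007-12-02 (when the written notice is served) are 2007-12-12 and 2008-04-10 respectively; done 2008-04-09 — within the window.
Step 6 — counting 5 days from 2008-04-26 (end of the 17-day comment period, which began when a hearing date is requested on 2008-04-09) gives a deadline of 2008-05-01; done 2008-04-29 — timely.
Step 7 — counting 34 days from 2008-04-29 (when the proposed findings are lodged) gives a deadline of 2008-06-02; completed 2008-04-30, before the deadline.

Yes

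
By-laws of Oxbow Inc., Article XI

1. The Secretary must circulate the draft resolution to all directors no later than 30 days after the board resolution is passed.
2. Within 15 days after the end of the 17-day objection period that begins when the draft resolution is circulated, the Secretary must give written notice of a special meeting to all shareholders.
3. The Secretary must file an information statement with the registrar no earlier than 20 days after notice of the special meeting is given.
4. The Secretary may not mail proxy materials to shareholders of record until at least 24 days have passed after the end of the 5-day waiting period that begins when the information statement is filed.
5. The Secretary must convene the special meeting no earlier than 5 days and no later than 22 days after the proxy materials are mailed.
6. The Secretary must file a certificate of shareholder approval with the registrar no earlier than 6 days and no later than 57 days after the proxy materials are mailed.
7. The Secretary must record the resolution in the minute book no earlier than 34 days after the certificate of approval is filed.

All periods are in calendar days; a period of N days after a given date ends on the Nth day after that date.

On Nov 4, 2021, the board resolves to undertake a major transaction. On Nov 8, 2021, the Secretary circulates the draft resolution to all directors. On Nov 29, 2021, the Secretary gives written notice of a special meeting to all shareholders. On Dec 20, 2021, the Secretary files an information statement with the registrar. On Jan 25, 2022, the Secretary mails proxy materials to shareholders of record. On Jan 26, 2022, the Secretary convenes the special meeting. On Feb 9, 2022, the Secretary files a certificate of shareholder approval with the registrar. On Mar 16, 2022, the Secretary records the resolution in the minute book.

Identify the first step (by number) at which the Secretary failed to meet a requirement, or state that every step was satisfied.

Step 1 — counting 30 days from Nov 4, 2021 (when the board resolution is passed) gives a deadline of Dec 4, 2021; completed Nov 8, 2021, before the deadline.
Step 2 — counting 15 days from Nov 25, 2021 (end of the 17-day objection period, which began when the draft resolution is circulated on Nov 8, 2021) gives a deadline of Dec 10, 2021; done Nov 29, 2021 — timely.
Step 3 — must wait 20 days from Nov 29, 2021 (when notice of the special meeting is given), so not before Dec 19, 2021; done Dec 20, 2021 — permitted.
Step 4 — must wait 24 days from Dec 25, 2021 (end of the 5-day waiting period, which began when the information statement is filed on Dec 20, 2021), so not before Jan 18, 2022; done Jan 25, 2022 — permitted.
Step 5 — 5 and 22 days from Jan 25, 2022 (when the proxy materials are mailed) are Jan 30, 2022 and Feb 16, 2022 respectively; Jan 26, 2022 is 4 days too early.

Step 5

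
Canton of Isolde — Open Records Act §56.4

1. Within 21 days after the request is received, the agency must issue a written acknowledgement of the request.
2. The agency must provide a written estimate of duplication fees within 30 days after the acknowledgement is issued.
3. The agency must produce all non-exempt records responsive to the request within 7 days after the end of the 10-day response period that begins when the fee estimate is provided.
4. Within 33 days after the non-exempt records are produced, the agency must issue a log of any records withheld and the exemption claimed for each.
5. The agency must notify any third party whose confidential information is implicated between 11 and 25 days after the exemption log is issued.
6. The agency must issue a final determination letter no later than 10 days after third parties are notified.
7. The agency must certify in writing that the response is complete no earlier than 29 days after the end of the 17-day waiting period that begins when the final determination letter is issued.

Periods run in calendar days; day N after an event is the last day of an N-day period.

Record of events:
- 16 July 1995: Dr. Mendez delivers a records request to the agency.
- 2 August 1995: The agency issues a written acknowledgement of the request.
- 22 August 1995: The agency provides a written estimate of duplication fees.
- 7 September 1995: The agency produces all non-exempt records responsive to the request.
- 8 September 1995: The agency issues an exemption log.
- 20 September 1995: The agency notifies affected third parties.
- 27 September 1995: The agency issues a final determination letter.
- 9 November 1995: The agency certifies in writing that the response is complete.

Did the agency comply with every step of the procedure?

Step 1 — counting 21 days from 16 July 1995 (when the request is received) gives a deadline of 6 August 1995; 2 August 1995 is within that limit.
Step 2 — counting 30 days from 2 August 1995 (when the acknowledgement is issued) gives a deadline of 1 September 1995; completed 22 August 1995, before the deadline.
Step 3 — counting 7 days from 1 September 1995 (end of the 10-day response period, which began when the fee estimate is provided on 22 August 1995) gives a deadline of 8 September 1995; 7 September 1995 is within that limit.
Step 4 — counting 33 days from 7 September 1995 (when the non-exempt records are produced) gives a deadline of 10 October 1995; completed 8 September 1995, before the deadline.
Step 5 — 11 and 25 days from 8 September 1995 (when the exemption log is issued) are 19 September 1995 and 3 October 1995 respectively; 20 September 1995 falls inside that range.
Step 6 — counting 10 days from 20 September 1995 (when third parties are notified) gives a deadline of 30 September 1995; done 27 September 1995 — timely.
Step 7 — must wait 29 days from 14 October 1995 (end of the 17-day waiting period, which began when the final determination letter is issued on 27 September 1995), so not before 12 November 1995; acted on 9 November 1995, 3 days prematurely.
No need to go further; step 7 was not satisfied.

No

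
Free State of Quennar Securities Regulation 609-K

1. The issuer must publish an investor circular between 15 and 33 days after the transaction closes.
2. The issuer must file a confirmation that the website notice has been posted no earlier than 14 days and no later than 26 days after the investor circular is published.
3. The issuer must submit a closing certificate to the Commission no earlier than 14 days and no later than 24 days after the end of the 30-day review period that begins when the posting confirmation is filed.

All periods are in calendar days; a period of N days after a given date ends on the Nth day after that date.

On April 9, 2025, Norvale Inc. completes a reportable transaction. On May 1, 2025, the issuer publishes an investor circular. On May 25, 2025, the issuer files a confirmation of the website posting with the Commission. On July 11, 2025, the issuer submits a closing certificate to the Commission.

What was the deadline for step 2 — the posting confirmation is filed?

Step 2 runs from May 1, 2025, when the investor circular is published. The window is 14–26 days after May 1, 2025; it closes on May 27, 2025.

May 27, 2025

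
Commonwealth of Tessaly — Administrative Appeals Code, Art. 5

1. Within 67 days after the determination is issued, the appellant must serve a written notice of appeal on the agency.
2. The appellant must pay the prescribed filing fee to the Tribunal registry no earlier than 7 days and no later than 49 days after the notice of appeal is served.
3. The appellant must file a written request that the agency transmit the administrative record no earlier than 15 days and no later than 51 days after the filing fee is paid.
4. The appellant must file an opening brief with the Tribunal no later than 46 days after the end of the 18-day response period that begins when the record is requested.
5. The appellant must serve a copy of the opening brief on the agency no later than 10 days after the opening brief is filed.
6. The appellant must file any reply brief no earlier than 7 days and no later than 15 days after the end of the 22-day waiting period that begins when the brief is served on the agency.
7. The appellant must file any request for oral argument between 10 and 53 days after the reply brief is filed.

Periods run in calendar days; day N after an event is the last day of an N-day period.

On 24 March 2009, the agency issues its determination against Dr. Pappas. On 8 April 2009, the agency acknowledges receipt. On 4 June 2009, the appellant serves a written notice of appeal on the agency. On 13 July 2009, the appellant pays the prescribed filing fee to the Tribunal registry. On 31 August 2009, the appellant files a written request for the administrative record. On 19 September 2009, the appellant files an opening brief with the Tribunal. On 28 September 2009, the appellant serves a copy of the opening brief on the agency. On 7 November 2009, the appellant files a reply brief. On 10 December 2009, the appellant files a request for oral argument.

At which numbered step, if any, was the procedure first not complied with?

Step 1 — counting 67 days from 24 March 2009 (when the determination is issued) gives a deadline of 30 May 2009; 4 June 2009 misses that deadline by 5 days.
That is the first point of non-compliance.

Step 1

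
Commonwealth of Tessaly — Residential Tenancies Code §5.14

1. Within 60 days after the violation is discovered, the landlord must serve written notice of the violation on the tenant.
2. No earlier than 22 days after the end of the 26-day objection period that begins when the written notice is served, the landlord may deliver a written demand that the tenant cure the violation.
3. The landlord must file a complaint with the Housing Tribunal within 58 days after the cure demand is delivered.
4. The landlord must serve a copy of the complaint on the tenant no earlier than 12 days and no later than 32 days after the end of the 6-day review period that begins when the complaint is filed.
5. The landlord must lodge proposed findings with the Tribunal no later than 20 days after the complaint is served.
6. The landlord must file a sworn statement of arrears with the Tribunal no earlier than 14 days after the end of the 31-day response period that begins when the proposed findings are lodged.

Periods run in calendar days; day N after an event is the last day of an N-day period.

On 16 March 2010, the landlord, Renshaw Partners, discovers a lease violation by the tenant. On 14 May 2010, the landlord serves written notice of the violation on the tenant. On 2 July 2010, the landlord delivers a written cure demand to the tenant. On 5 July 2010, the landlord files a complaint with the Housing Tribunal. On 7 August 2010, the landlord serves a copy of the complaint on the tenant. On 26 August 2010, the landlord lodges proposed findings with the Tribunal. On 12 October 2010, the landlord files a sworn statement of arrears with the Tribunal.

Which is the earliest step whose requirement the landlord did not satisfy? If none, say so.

None — every step was satisfied

(1) due by 16 March 2010 + 60 days = 15 May 2010; done 14 May 2010 — timely.
(2) permitted from 9 June 2010 + 22 days = 1 July 2010 onward; 2 July 2010 is on or after that date.
(3) due by 2 July 2010 + 58 days = 29 August 2010; completed 5 July 2010, before the deadline.
(4) the permitted window runs from 11 July 2010 + 12 = 23 July 2010 to 11 July 2010 + 32 = 12 August 2010; done 7 August 2010, which is between those dates.
(5) due by 7 August 2010 + 20 days = 27 August 2010; done 26 August 2010 — timely.
(6) permitted from 26 September 2010 + 14 days = 10 October 2010 onward; 12 October 2010 is on or after that date.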